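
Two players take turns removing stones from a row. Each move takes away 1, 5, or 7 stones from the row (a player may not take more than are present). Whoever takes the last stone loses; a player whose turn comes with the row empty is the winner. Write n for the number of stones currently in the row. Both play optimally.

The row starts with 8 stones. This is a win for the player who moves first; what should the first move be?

Remove 1, leaving 7.

Classify positions by backward induction: terminal positions (no move available) are W. From any other position, the mover wins iff some move reaches an L.
n=0: no move; the opponent has just taken the last stone and therefore loses → W
n=1: L (sole option 0(W) is W)
n=2: W (go to 1, an L position)
n=3: L (sole option 2(W) is W)
n=4: W (go to 3, an L position)
n=5: L (options 4(W), 0(W) are all W)
n=6: W (go to 5, an L position)
n=7: L (options 6(W), 2(W), 0(W) are all W)
n=8: W (go to 7, an L position)
From 8, the L positions reachable in one move are: 7, 3, 1. Any move reaching one of these is winning.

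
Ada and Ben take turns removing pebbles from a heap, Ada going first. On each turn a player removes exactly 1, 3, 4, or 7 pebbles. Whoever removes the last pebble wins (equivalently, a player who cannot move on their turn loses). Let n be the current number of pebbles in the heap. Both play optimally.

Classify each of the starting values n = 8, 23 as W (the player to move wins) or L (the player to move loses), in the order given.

Build the W/L table. Terminal = L. A non-terminal position is W if it has a move to some L; otherwise it is L.
n=0: no move → L
n=1: reaches L-position 0 → W
n=2: only reaches 1(W), which is W → L
n=3: reaches L-position 2 → W
n=4: reaches L-position 0 → W
n=5: reaches L-position 2 → W
n=6: reaches L-position 2 → W
n=7: reaches L-position 0 → W
n=8: only reaches 7(W), 5(W), 4(W), 1(W), all W → L
n=9: reaches L-position 8 → W
n=10: only reaches 9(W), 7(W), 6(W), 3(W), all W → L
n=11: reaches L-position 10 → W
n=12: reaches L-position 8 → W
n=13: reaches L-position 10 → W
n=14: reaches L-position 10 → W
n=15: reaches L-position 8 → W
n=16: only reaches 15(W), 13(W), 12(W), 9(W), all W → L
n=17: reaches L-position 16 → W
n=18: only reaches 17(W), 15(W), 14(W), 11(W), all W → L
n=19: reaches L-position 18 → W
n=20: reaches L-position 16 → W
n=21: reaches L-position 18 → W
n=22: reaches L-position 18 → W
n=23: reaches L-position 16 → W

8: L, 23: W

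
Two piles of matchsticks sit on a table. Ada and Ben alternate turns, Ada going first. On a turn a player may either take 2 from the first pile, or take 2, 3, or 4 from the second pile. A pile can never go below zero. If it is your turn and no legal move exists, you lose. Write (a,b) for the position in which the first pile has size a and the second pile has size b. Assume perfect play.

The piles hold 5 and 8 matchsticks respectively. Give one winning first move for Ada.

Build the W/L table. Terminal = L. A non-terminal position is W if it has a move to some L; otherwise it is L.
No move ever increases a pile, so every position that can arise here has a ≤ 5 and b ≤ 8; it is enough to label the cells with 0 ≤ a ≤ 5 and 0 ≤ b ≤ 8.
Every move lowers a or b (never raises either), so fill the grid row by row in increasing a, and left to right within a row: each cell's successors are then already labelled.
      b=0  b=1  b=2  b=3  b=4  b=5  b=6  b=7  b=8
a=0:    L    L    W    W    W    W    L    L    W
a=1:    L    L    W    W    W    W    L    L    W
a=2:    W    W    L    L    W    W    W    W    L
a=3:    W    W    L    L    W    W    W    W    L
a=4:    L    L    W    W    W    W    L    L    W
a=5:    L    L    W    W    W    W    L    L    W
Cells with no legal move (terminal, hence L): (0,0), (0,1), (1,0), (1,1).
The remaining L cells, each justified by listing all of its moves:
(0,6): only reaches (0,4)(W), (0,3)(W), (0,2)(W), all W → L
(0,7): only reaches (0,5)(W), (0,4)(W), (0,3)(W), all W → L
(1,6): only reaches (1,4)(W), (1,3)(W), (1,2)(W), all W → L
(1,7): only reaches (1,5)(W), (1,4)(W), (1,3)(W), all W → L
(2,2): only reaches (0,2)(W), (2,0)(W), all W → L
(2,3): only reaches (0,3)(W), (2,1)(W), (2,0)(W), all W → L
(2,8): only reaches (0,8)(W), (2,6)(W), (2,5)(W), (2,4)(W), all W → L
(3,2): only reaches (1,2)(W), (3,0)(W), all W → L
(3,3): only reaches (1,3)(W), (3,1)(W), (3,0)(W), all W → L
(3,8): only reaches (1,8)(W), (3,6)(W), (3,5)(W), (3,4)(W), all W → L
(4,0): only reaches (2,0)(W), which is W → L
(4,1): only reaches (2,1)(W), which is W → L
(4,6): only reaches (2,6)(W), (4,4)(W), (4,3)(W), (4,2)(W), all W → L
(4,7): only reaches (2,7)(W), (4,5)(W), (4,4)(W), (4,3)(W), all W → L
(5,0): only reaches (3,0)(W), which is W → L
(5,1): only reaches (3,1)(W), which is W → L
(5,6): only reaches (3,6)(W), (5,4)(W), (5,3)(W), (5,2)(W), all W → L
(5,7): only reaches (3,7)(W), (5,5)(W), (5,4)(W), (5,3)(W), all W → L
Every other cell has at least one move into one of the L cells above, so it is W.
From (5,8), the L positions reachable in one move are: (3,8), (5,6). Any move reaching one of these is winning.

Move to (3,8).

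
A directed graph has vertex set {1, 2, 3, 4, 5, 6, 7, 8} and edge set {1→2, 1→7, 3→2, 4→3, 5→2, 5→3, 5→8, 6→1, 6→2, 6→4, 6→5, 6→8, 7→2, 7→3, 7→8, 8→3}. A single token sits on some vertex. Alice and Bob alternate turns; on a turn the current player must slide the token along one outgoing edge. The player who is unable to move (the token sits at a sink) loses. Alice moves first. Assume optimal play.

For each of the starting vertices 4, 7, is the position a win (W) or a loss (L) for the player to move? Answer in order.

Build the W/L table. Terminal = L. A non-terminal position is W if it has a move to some L; otherwise it is L.
Every edge goes from a vertex to one that appears earlier in the order 2, 3, 8, 4, 7, 1, 5, 6, so processing vertices in that order labels each vertex after all of its successors.
2: no outgoing edge → L
3: →2(L), so W
8: →3(W) only, which is W, so L
4: →3(W) only, which is W, so L
7: →8(L), so W
1: →2(L), so W
5: →8(L), so W
6: →4(L), so W

4: L, 7: W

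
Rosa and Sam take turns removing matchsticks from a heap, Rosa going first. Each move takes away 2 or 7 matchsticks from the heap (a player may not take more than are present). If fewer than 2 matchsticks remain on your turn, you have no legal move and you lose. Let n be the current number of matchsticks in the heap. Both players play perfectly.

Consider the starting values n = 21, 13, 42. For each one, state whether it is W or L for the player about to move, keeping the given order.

Use the standard recursion: the mover loses at a terminal position; elsewhere, the mover wins exactly when some move hands the opponent an L position.
n=0: no move → L
n=1: no move → L
n=2: W (go to 0, an L position)
n=3: W (go to 1, an L position)
n=4: L (sole option 2(W) is W)
n=5: L (sole option 3(W) is W)
n=6: W (go to 4, an L position)
n=7: W (go to 5, an L position)
n=8: W (go to 1, an L position)
n=9: L (options 7(W), 2(W) are all W)
n=10: L (options 8(W), 3(W) are all W)
n=11: W (go to 9, an L position)
n=12: W (go to 10, an L position)
n=13: L (options 11(W), 6(W) are all W)
n=14: L (options 12(W), 7(W) are all W)
n=15: W (go to 13, an L position)
n=16: W (go to 14, an L position)
n=17: W (go to 10, an L position)
n=18: L (options 16(W), 11(W) are all W)
n=19: L (options 17(W), 12(W) are all W)
n=20: W (go to 18, an L position)
n=21: W (go to 19, an L position)
n=22: L (options 20(W), 15(W) are all W)
n=23: L (options 21(W), 16(W) are all W)
n=24: W (go to 22, an L position)
n=25: W (go to 23, an L position)
n=26: W (go to 19, an L position)
n=27: L (options 25(W), 20(W) are all W)
n=28: L (options 26(W), 21(W) are all W)
n=29: W (go to 27, an L position)
n=30: W (go to 28, an L position)
n=31: L (options 29(W), 24(W) are all W)
n=32: L (options 30(W), 25(W) are all W)
n=33: W (go to 31, an L position)
n=34: W (go to 32, an L position)
n=35: W (go to 28, an L position)
n=36: L (options 34(W), 29(W) are all W)
n=37: L (options 35(W), 30(W) are all W)
n=38: W (go to 36, an L position)
n=39: W (go to 37, an L position)
n=40: L (options 38(W), 33(W) are all W)
n=41: L (options 39(W), 34(W) are all W)
n=42: W (go to 40, an L position)

21: W, 13: L, 42: W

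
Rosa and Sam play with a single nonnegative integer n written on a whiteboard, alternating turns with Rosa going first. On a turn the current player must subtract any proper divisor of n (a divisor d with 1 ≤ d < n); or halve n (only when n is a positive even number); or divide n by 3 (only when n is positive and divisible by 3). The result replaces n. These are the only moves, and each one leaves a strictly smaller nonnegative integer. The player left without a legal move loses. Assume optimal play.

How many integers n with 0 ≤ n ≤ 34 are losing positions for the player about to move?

14

Label each position W (a win for the player to move) or L (a loss). A position with no legal move is L; any other position is W exactly when some move reaches an L, and L when every move reaches a W.
n=0: no move → L
n=1: no move → L
n=2: reaches L-position 1 → W
n=3: reaches L-position 1 → W
n=4: only reaches 2(W), 3(W), all W → L
n=5: reaches L-position 4 → W
n=6: reaches L-position 4 → W
n=7: only reaches 6(W), which is W → L
n=8: reaches L-position 4 → W
n=9: only reaches 3(W), 6(W), 8(W), all W → L
n=10: reaches L-position 9 → W
n=11: only reaches 10(W), which is W → L
n=12: reaches L-position 4 → W
n=13: only reaches 12(W), which is W → L
n=14: reaches L-position 7 → W
n=15: only reaches 5(W), 10(W), 12(W), 14(W), all W → L
n=16: reaches L-position 15 → W
n=17: only reaches 16(W), which is W → L
n=18: reaches L-position 9 → W
n=19: only reaches 18(W), which is W → L
n=20: reaches L-position 15 → W
n=21: reaches L-position 7 → W
n=22: reaches L-position 11 → W
n=23: only reaches 22(W), which is W → L
n=24: reaches L-position 23 → W
n=25: only reaches 20(W), 24(W), all W → L
n=26: reaches L-position 13 → W
n=27: reaches L-position 9 → W
n=28: only reaches 14(W), 21(W), 24(W), 26(W), 27(W), all W → L
n=29: reaches L-position 28 → W
n=30: reaches L-position 15 → W
n=31: only reaches 30(W), which is W → L
n=32: reaches L-position 28 → W
n=33: reaches L-position 11 → W
n=34: reaches L-position 17 → W
L entries with 0 ≤ n ≤ 34: n = 0, 1, 4, 7, 9, 11, 13, 15, 17, 19, 23, 25, 28, 31; that makes 14.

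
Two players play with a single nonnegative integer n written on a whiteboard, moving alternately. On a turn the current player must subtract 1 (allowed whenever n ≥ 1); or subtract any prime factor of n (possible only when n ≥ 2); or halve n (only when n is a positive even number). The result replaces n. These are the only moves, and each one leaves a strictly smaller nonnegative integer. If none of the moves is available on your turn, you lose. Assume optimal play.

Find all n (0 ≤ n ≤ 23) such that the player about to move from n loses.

Classify positions by backward induction: terminal positions (no move available) are L. From any other position, the mover wins iff some move reaches an L.
n=0: no move → L
n=1: W (go to 0, an L position)
n=2: W (go to 0, an L position)
n=3: W (go to 0, an L position)
n=4: L (options 2(W), 3(W) are all W)
n=5: W (go to 0, an L position)
n=6: W (go to 4, an L position)
n=7: W (go to 0, an L position)
n=8: W (go to 4, an L position)
n=9: L (options 6(W), 8(W) are all W)
n=10: W (go to 9, an L position)
n=11: W (go to 0, an L position)
n=12: W (go to 9, an L position)
n=13: W (go to 0, an L position)
n=14: L (options 7(W), 12(W), 13(W) are all W)
n=15: W (go to 14, an L position)
n=16: W (go to 14, an L position)
n=17: W (go to 0, an L position)
n=18: W (go to 9, an L position)
n=19: W (go to 0, an L position)
n=20: L (options 10(W), 15(W), 18(W), 19(W) are all W)
n=21: W (go to 14, an L position)
n=22: W (go to 20, an L position)
n=23: W (go to 0, an L position)
The losing starting values of n are exactly the entries labelled L in this table (5 of them).

0, 4, 9, 14, 20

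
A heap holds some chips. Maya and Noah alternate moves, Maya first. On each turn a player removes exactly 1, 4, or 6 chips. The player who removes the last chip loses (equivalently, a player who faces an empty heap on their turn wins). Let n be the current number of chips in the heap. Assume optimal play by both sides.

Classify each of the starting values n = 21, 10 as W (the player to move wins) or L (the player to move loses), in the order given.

21: L, 10: W

Label each position W (a win for the player to move) or L (a loss). A position with no legal move is W; any other position is W exactly when some move reaches an L, and L when every move reaches a W.
n=0: no move; the opponent has just taken the last chip and therefore loses → W
n=1: the only move is to 0(W), a W ⇒ L
n=2: can move to 1, which is L ⇒ W
n=3: the only move is to 2(W), a W ⇒ L
n=4: can move to 3, which is L ⇒ W
n=5: can move to 1, which is L ⇒ W
n=6: moves to 5(W), 2(W), 0(W); every one is W ⇒ L
n=7: can move to 6, which is L ⇒ W
n=8: moves to 7(W), 4(W), 2(W); every one is W ⇒ L
n=9: can move to 8, which is L ⇒ W
n=10: can move to 6, which is L ⇒ W
n=11: moves to 10(W), 7(W), 5(W); every one is W ⇒ L
n=12: can move to 11, which is L ⇒ W
n=13: moves to 12(W), 9(W), 7(W); every one is W ⇒ L
n=14: can move to 13, which is L ⇒ W
n=15: can move to 11, which is L ⇒ W
n=16: moves to 15(W), 12(W), 10(W); every one is W ⇒ L
n=17: can move to 16, which is L ⇒ W
n=18: moves to 17(W), 14(W), 12(W); every one is W ⇒ L
n=19: can move to 18, which is L ⇒ W
n=20: can move to 16, which is L ⇒ W
n=21: moves to 20(W), 17(W), 15(W); every one is W ⇒ L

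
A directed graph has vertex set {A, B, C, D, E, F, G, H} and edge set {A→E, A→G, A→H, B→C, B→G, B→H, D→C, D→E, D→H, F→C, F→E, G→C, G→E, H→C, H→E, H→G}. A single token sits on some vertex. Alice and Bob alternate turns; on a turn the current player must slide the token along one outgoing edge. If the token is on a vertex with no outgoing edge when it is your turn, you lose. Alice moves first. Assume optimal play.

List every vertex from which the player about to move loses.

C, E

Use the standard recursion: the mover loses at a terminal position; elsewhere, the mover wins exactly when some move hands the opponent an L position.
Every edge goes from a vertex to one that appears earlier in the order E, C, G, H, D, A, F, B, so processing vertices in that order labels each vertex after all of its successors.
E: no outgoing edge → L
C: no outgoing edge → L
G: can move to C, which is L ⇒ W
H: can move to C, which is L ⇒ W
D: can move to C, which is L ⇒ W
A: can move to E, which is L ⇒ W
F: can move to C, which is L ⇒ W
B: can move to C, which is L ⇒ W
The losing starting vertices are exactly the entries labelled L in this table (2 of them).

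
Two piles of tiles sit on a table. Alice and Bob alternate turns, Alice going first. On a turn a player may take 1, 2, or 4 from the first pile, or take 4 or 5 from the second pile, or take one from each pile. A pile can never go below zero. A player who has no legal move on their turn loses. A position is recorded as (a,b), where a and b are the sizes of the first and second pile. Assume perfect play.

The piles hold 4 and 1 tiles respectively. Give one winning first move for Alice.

Label each position W (a win for the player to move) or L (a loss). A position with no legal move is L; any other position is W exactly when some move reaches an L, and L when every move reaches a W.
No move ever increases a pile, so every position that can arise here has a ≤ 4 and b ≤ 1; it is enough to label the cells with 0 ≤ a ≤ 4 and 0 ≤ b ≤ 1.
Every move lowers a or b (never raises either), so fill the grid row by row in increasing a, and left to right within a row: each cell's successors are then already labelled.
      b=0  b=1
a=0:    L    L
a=1:    W    W
a=2:    W    W
a=3:    L    L
a=4:    W    W
Cells with no legal move (terminal, hence L): (0,0), (0,1).
The remaining L cells, each justified by listing all of its moves:
(3,0): only reaches (2,0)(W), (1,0)(W), all W → L
(3,1): only reaches (2,1)(W), (1,1)(W), (2,0)(W), all W → L
Every other cell has at least one move into one of the L cells above, so it is W.
From (4,1), the L positions reachable in one move are: (3,1), (0,1), (3,0). Any move reaching one of these is winning.

Move to (3,1).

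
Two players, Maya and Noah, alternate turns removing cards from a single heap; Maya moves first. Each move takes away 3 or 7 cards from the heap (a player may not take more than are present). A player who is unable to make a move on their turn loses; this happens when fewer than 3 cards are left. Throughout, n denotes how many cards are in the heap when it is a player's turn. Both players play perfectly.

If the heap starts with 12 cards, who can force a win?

Use the standard recursion: the mover loses at a terminal position; elsewhere, the mover wins exactly when some move hands the opponent an L position.
n=0: no move → L
n=1: no move → L
n=2: no move → L
n=3: can move to 0, which is L ⇒ W
n=4: can move to 1, which is L ⇒ W
n=5: can move to 2, which is L ⇒ W
n=6: the only move is to 3(W), a W ⇒ L
n=7: can move to 0, which is L ⇒ W
n=8: can move to 1, which is L ⇒ W
n=9: can move to 6, which is L ⇒ W
n=10: moves to 7(W), 3(W); every one is W ⇒ L
n=11: moves to 8(W), 4(W); every one is W ⇒ L
n=12: moves to 9(W), 5(W); every one is W ⇒ L
The starting position 12 is L: whatever Maya does, the opponent receives a W position.

Noah wins.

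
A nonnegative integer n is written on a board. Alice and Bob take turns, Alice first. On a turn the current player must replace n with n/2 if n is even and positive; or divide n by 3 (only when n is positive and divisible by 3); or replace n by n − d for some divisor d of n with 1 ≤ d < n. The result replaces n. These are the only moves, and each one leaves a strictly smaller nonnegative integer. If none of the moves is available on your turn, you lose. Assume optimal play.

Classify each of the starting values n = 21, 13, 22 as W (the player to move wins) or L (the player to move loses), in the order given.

21: W, 13: L, 22: W

Label each position W (a win for the player to move) or L (a loss). A position with no legal move is L; any other position is W exactly when some move reaches an L, and L when every move reaches a W.
n=0: no move → L
n=1: no move → L
n=2: can move to 1, which is L ⇒ W
n=3: can move to 1, which is L ⇒ W
n=4: moves to 2(W), 3(W); every one is W ⇒ L
n=5: can move to 4, which is L ⇒ W
n=6: can move to 4, which is L ⇒ W
n=7: the only move is to 6(W), a W ⇒ L
n=8: can move to 4, which is L ⇒ W
n=9: moves to 3(W), 6(W), 8(W); every one is W ⇒ L
n=10: can move to 9, which is L ⇒ W
n=11: the only move is to 10(W), a W ⇒ L
n=12: can move to 4, which is L ⇒ W
n=13: the only move is to 12(W), a W ⇒ L
n=14: can move to 7, which is L ⇒ W
n=15: moves to 5(W), 10(W), 12(W), 14(W); every one is W ⇒ L
n=16: can move to 15, which is L ⇒ W
n=17: the only move is to 16(W), a W ⇒ L
n=18: can move to 9, which is L ⇒ W
n=19: the only move is to 18(W), a W ⇒ L
n=20: can move to 15, which is L ⇒ W
n=21: can move to 7, which is L ⇒ W
n=22: can move to 11, which is L ⇒ W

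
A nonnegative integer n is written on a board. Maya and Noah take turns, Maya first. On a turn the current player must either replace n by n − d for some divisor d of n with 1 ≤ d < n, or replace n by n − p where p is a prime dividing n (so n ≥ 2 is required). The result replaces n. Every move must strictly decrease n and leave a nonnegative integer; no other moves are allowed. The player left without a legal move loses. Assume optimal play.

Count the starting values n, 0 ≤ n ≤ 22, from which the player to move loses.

Build the W/L table. Terminal = L. A non-terminal position is W if it has a move to some L; otherwise it is L.
n=0: no move → L
n=1: no move → L
n=2: →0(L), so W
n=3: →0(L), so W
n=4: →2(W), 3(W) — all W, so L
n=5: →0(L), so W
n=6: →4(L), so W
n=7: →0(L), so W
n=8: →4(L), so W
n=9: →6(W), 8(W) — all W, so L
n=10: →9(L), so W
n=11: →0(L), so W
n=12: →9(L), so W
n=13: →0(L), so W
n=14: →7(W), 12(W), 13(W) — all W, so L
n=15: →14(L), so W
n=16: →14(L), so W
n=17: →0(L), so W
n=18: →9(L), so W
n=19: →0(L), so W
n=20: →10(W), 15(W), 16(W), 18(W), 19(W) — all W, so L
n=21: →14(L), so W
n=22: →20(L), so W
L entries with 0 ≤ n ≤ 22: n = 0, 1, 4, 9, 14, 20; that makes 6.

6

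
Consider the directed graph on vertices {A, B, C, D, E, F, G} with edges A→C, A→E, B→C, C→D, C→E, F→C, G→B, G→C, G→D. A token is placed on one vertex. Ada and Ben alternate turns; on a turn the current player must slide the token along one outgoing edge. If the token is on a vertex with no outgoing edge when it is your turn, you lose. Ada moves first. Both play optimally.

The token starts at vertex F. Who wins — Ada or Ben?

Work bottom-up. With no move the player to move loses. Otherwise the position is W if at least one move leads to an L position for the opponent, and L if every move leads to a W.
Every edge goes from a vertex to one that appears earlier in the order E, D, C, B, G, A, F, so processing vertices in that order labels each vertex after all of its successors.
E: no outgoing edge → L
D: no outgoing edge → L
C: reaches L-position D → W
B: only reaches C(W), which is W → L
G: reaches L-position B → W
A: reaches L-position E → W
F: only reaches C(W), which is W → L
The starting position F is L: whatever Ada does, the opponent receives a W position.

Ben wins.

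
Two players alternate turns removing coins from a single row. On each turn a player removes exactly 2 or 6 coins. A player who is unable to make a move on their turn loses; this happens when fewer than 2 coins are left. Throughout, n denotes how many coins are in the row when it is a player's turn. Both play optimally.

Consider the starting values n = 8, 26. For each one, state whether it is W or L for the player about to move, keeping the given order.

Use the standard recursion: the mover loses at a terminal position; elsewhere, the mover wins exactly when some move hands the opponent an L position.
n=0: no move → L
n=1: no move → L
n=2: reaches L-position 0 → W
n=3: reaches L-position 1 → W
n=4: only reaches 2(W), which is W → L
n=5: only reaches 3(W), which is W → L
n=6: reaches L-position 4 → W
n=7: reaches L-position 5 → W
n=8: only reaches 6(W), 2(W), all W → L
n=9: only reaches 7(W), 3(W), all W → L
n=10: reaches L-position 8 → W
n=11: reaches L-position 9 → W
n=12: only reaches 10(W), 6(W), all W → L
n=13: only reaches 11(W), 7(W), all W → L
n=14: reaches L-position 12 → W
n=15: reaches L-position 13 → W
n=16: only reaches 14(W), 10(W), all W → L
n=17: only reaches 15(W), 11(W), all W → L
n=18: reaches L-position 16 → W
n=19: reaches L-position 17 → W
n=20: only reaches 18(W), 14(W), all W → L
n=21: only reaches 19(W), 15(W), all W → L
n=22: reaches L-position 20 → W
n=23: reaches L-position 21 → W
n=24: only reaches 22(W), 18(W), all W → L
n=25: only reaches 23(W), 19(W), all W → L
n=26: reaches L-position 24 → W

8: L, 26: W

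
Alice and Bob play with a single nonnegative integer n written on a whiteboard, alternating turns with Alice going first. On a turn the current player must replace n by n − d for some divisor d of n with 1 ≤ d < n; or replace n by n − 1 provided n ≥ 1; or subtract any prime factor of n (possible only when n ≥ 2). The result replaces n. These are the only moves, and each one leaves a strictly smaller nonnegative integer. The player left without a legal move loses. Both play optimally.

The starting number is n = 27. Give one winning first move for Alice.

Build the W/L table. Terminal = L. A non-terminal position is W if it has a move to some L; otherwise it is L.
n=0: no move → L
n=1: W (go to 0, an L position)
n=2: W (go to 0, an L position)
n=3: W (go to 0, an L position)
n=4: L (options 2(W), 3(W) are all W)
n=5: W (go to 0, an L position)
n=6: W (go to 4, an L position)
n=7: W (go to 0, an L position)
n=8: W (go to 4, an L position)
n=9: L (options 6(W), 8(W) are all W)
n=10: W (go to 9, an L position)
n=11: W (go to 0, an L position)
n=12: W (go to 9, an L position)
n=13: W (go to 0, an L position)
n=14: L (options 7(W), 12(W), 13(W) are all W)
n=15: W (go to 14, an L position)
n=16: W (go to 14, an L position)
n=17: W (go to 0, an L position)
n=18: W (go to 9, an L position)
n=19: W (go to 0, an L position)
n=20: L (options 10(W), 15(W), 16(W), 18(W), 19(W) are all W)
n=21: W (go to 14, an L position)
n=22: W (go to 20, an L position)
n=23: W (go to 0, an L position)
n=24: W (go to 20, an L position)
n=25: W (go to 20, an L position)
n=26: L (options 13(W), 24(W), 25(W) are all W)
n=27: W (go to 26, an L position)
From 27, the L positions reachable in one move are: 26.

Move to 26.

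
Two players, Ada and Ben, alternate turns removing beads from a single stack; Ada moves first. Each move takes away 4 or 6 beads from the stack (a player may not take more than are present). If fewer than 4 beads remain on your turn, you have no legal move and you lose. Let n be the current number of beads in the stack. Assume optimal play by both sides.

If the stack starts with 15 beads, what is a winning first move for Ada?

Compute win/loss labels from the base case upward. A position with no move is L. Any other position is W if it can reach an L in one move, else L.
n=0: no move → L
n=1: no move → L
n=2: no move → L
n=3: no move → L
n=4: →0(L), so W
n=5: →1(L), so W
n=6: →2(L), so W
n=7: →3(L), so W
n=8: →2(L), so W
n=9: →3(L), so W
n=10: →6(W), 4(W) — all W, so L
n=11: →7(W), 5(W) — all W, so L
n=12: →8(W), 6(W) — all W, so L
n=13: →9(W), 7(W) — all W, so L
n=14: →10(L), so W
n=15: →11(L), so W
From 15, the L positions reachable in one move are: 11.

Remove 4, leaving 11.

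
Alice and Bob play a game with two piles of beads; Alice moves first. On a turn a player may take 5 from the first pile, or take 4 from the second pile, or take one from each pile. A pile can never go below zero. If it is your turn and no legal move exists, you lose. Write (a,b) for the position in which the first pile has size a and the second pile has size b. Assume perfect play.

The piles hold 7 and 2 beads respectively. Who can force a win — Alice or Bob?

Positions with no move are L. A position that does have a move is losing for the player to move precisely when every available move leads to a winning position for the opponent. Fill in the labels:
No move ever increases a pile, so every position that can arise here has a ≤ 7 and b ≤ 2; it is enough to label the cells with 0 ≤ a ≤ 7 and 0 ≤ b ≤ 2.
Every move lowers a or b (never raises either), so fill the grid row by row in increasing a, and left to right within a row: each cell's successors are then already labelled.
      b=0  b=1  b=2
a=0:    L    L    L
a=1:    L    W    W
a=2:    L    W    L
a=3:    L    W    L
a=4:    L    W    L
a=5:    W    W    W
a=6:    W    L    L
a=7:    W    L    W
Cells with no legal move (terminal, hence L): (0,0), (0,1), (0,2), (1,0), (2,0), (3,0), (4,0).
The remaining L cells, each justified by listing all of its moves:
(2,2): the only move is to (1,1)(W), a W ⇒ L
(3,2): the only move is to (2,1)(W), a W ⇒ L
(4,2): the only move is to (3,1)(W), a W ⇒ L
(6,1): moves to (1,1)(W), (5,0)(W); every one is W ⇒ L
(6,2): moves to (1,2)(W), (5,1)(W); every one is W ⇒ L
(7,1): moves to (2,1)(W), (6,0)(W); every one is W ⇒ L
Every other cell has at least one move into one of the L cells above, so it is W.
From (7,2) Alice can move to (2,2), reaching an L position.

Alice wins.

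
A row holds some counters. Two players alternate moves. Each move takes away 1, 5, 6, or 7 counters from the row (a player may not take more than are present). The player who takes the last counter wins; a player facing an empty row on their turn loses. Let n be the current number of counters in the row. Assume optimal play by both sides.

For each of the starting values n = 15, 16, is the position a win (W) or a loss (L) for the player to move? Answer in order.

15: W, 16: L

Classify positions by backward induction: terminal positions (no move available) are L. From any other position, the mover wins iff some move reaches an L.
n=0: no move → L
n=1: can move to 0, which is L ⇒ W
n=2: the only move is to 1(W), a W ⇒ L
n=3: can move to 2, which is L ⇒ W
n=4: the only move is to 3(W), a W ⇒ L
n=5: can move to 4, which is L ⇒ W
n=6: can move to 0, which is L ⇒ W
n=7: can move to 2, which is L ⇒ W
n=8: can move to 2, which is L ⇒ W
n=9: can move to 4, which is L ⇒ W
n=10: can move to 4, which is L ⇒ W
n=11: can move to 4, which is L ⇒ W
n=12: moves to 11(W), 7(W), 6(W), 5(W); every one is W ⇒ L
n=13: can move to 12, which is L ⇒ W
n=14: moves to 13(W), 9(W), 8(W), 7(W); every one is W ⇒ L
n=15: can move to 14, which is L ⇒ W
n=16: moves to 15(W), 11(W), 10(W), 9(W); every one is W ⇒ L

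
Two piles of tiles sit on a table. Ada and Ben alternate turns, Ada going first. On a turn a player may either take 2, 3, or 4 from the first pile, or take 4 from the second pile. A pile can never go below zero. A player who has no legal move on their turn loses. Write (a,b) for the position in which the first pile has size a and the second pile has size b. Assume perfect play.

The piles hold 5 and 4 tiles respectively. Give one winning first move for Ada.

Move to (3,4).

Compute win/loss labels from the base case upward. A position with no move is L. Any other position is W if it can reach an L in one move, else L.
No move ever increases a pile, so every position that can arise here has a ≤ 5 and b ≤ 4; it is enough to label the cells with 0 ≤ a ≤ 5 and 0 ≤ b ≤ 4.
Every move lowers a or b (never raises either), so fill the grid row by row in increasing a, and left to right within a row: each cell's successors are then already labelled.
      b=0  b=1  b=2  b=3  b=4
a=0:    L    L    L    L    W
a=1:    L    L    L    L    W
a=2:    W    W    W    W    L
a=3:    W    W    W    W    L
a=4:    W    W    W    W    W
a=5:    W    W    W    W    W
Cells with no legal move (terminal, hence L): (0,0), (0,1), (0,2), (0,3), (1,0), (1,1), (1,2), (1,3).
The remaining L cells, each justified by listing all of its moves:
(2,4): L (options (0,4)(W), (2,0)(W) are all W)
(3,4): L (options (1,4)(W), (0,4)(W), (3,0)(W) are all W)
Every other cell has at least one move into one of the L cells above, so it is W.
From (5,4), the L positions reachable in one move are: (3,4), (2,4). Any move reaching one of these is winning.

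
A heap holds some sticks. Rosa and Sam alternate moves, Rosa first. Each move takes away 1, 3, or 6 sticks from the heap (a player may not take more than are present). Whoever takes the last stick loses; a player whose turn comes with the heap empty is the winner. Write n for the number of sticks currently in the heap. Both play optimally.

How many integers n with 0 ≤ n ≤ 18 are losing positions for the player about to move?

Classify positions by backward induction: terminal positions (no move available) are W. From any other position, the mover wins iff some move reaches an L.
n=0: no move; the opponent has just taken the last stick and therefore loses → W
n=1: the only move is to 0(W), a W ⇒ L
n=2: can move to 1, which is L ⇒ W
n=3: moves to 2(W), 0(W); every one is W ⇒ L
n=4: can move to 3, which is L ⇒ W
n=5: moves to 4(W), 2(W); every one is W ⇒ L
n=6: can move to 5, which is L ⇒ W
n=7: can move to 1, which is L ⇒ W
n=8: can move to 5, which is L ⇒ W
n=9: can move to 3, which is L ⇒ W
n=10: moves to 9(W), 7(W), 4(W); every one is W ⇒ L
n=11: can move to 10, which is L ⇒ W
n=12: moves to 11(W), 9(W), 6(W); every one is W ⇒ L
n=13: can move to 12, which is L ⇒ W
n=14: moves to 13(W), 11(W), 8(W); every one is W ⇒ L
n=15: can move to 14, which is L ⇒ W
n=16: can move to 10, which is L ⇒ W
n=17: can move to 14, which is L ⇒ W
n=18: can move to 12, which is L ⇒ W
L entries with 0 ≤ n ≤ 18: n = 1, 3, 5, 10, 12, 14; that makes 6.

6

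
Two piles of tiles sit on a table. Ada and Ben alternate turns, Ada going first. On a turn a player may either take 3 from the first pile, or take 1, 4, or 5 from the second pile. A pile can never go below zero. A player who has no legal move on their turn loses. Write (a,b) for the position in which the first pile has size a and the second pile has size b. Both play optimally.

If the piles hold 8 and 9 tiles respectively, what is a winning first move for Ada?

Classify positions by backward induction: terminal positions (no move available) are L. From any other position, the mover wins iff some move reaches an L.
No move ever increases a pile, so every position that can arise here has a ≤ 8 and b ≤ 9; it is enough to label the cells with 0 ≤ a ≤ 8 and 0 ≤ b ≤ 9.
Every move lowers a or b (never raises either), so fill the grid row by row in increasing a, and left to right within a row: each cell's successors are then already labelled.
      b=0  b=1  b=2  b=3  b=4  b=5  b=6  b=7  b=8  b=9
a=0:    L    W    L    W    W    W    W    W    L    W
a=1:    L    W    L    W    W    W    W    W    L    W
a=2:    L    W    L    W    W    W    W    W    L    W
a=3:    W    L    W    L    W    W    W    W    W    L
a=4:    W    L    W    L    W    W    W    W    W    L
a=5:    W    L    W    L    W    W    W    W    W    L
a=6:    L    W    L    W    W    W    W    W    L    W
a=7:    L    W    L    W    W    W    W    W    L    W
a=8:    L    W    L    W    W    W    W    W    L    W
Cells with no legal move (terminal, hence L): (0,0), (1,0), (2,0).
The remaining L cells, each justified by listing all of its moves:
(0,2): only reaches (0,1)(W), which is W → L
(0,8): only reaches (0,7)(W), (0,4)(W), (0,3)(W), all W → L
(1,2): only reaches (1,1)(W), which is W → L
(1,8): only reaches (1,7)(W), (1,4)(W), (1,3)(W), all W → L
(2,2): only reaches (2,1)(W), which is W → L
(2,8): only reaches (2,7)(W), (2,4)(W), (2,3)(W), all W → L
(3,1): only reaches (0,1)(W), (3,0)(W), all W → L
(3,3): only reaches (0,3)(W), (3,2)(W), all W → L
(3,9): only reaches (0,9)(W), (3,8)(W), (3,5)(W), (3,4)(W), all W → L
(4,1): only reaches (1,1)(W), (4,0)(W), all W → L
(4,3): only reaches (1,3)(W), (4,2)(W), all W → L
(4,9): only reaches (1,9)(W), (4,8)(W), (4,5)(W), (4,4)(W), all W → L
(5,1): only reaches (2,1)(W), (5,0)(W), all W → L
(5,3): only reaches (2,3)(W), (5,2)(W), all W → L
(5,9): only reaches (2,9)(W), (5,8)(W), (5,5)(W), (5,4)(W), all W → L
(6,0): only reaches (3,0)(W), which is W → L
(6,2): only reaches (3,2)(W), (6,1)(W), all W → L
(6,8): only reaches (3,8)(W), (6,7)(W), (6,4)(W), (6,3)(W), all W → L
(7,0): only reaches (4,0)(W), which is W → L
(7,2): only reaches (4,2)(W), (7,1)(W), all W → L
(7,8): only reaches (4,8)(W), (7,7)(W), (7,4)(W), (7,3)(W), all W → L
(8,0): only reaches (5,0)(W), which is W → L
(8,2): only reaches (5,2)(W), (8,1)(W), all W → L
(8,8): only reaches (5,8)(W), (8,7)(W), (8,4)(W), (8,3)(W), all W → L
Every other cell has at least one move into one of the L cells above, so it is W.
From (8,9), the L positions reachable in one move are: (5,9), (8,8). Any move reaching one of these is winning.

Move to (5,9).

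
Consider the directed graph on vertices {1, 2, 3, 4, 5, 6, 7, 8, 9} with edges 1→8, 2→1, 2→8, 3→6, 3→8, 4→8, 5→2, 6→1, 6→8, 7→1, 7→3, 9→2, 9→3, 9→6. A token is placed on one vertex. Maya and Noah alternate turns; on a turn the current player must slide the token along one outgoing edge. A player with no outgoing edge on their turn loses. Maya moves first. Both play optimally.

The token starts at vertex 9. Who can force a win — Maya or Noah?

Positions with no move are L. A position that does have a move is losing for the player to move precisely when every available move leads to a winning position for the opponent. Fill in the labels:
Every edge goes from a vertex to one that appears earlier in the order 8, 1, 2, 6, 3, 4, 9, 7, 5, so processing vertices in that order labels each vertex after all of its successors.
8: no outgoing edge → L
1: reaches L-position 8 → W
2: reaches L-position 8 → W
6: reaches L-position 8 → W
3: reaches L-position 8 → W
4: reaches L-position 8 → W
9: only reaches 3(W), 6(W), 2(W), all W → L
7: only reaches 3(W), 1(W), all W → L
5: only reaches 2(W), which is W → L
Every move from 9 reaches a W position, so the mover loses.

Noah wins.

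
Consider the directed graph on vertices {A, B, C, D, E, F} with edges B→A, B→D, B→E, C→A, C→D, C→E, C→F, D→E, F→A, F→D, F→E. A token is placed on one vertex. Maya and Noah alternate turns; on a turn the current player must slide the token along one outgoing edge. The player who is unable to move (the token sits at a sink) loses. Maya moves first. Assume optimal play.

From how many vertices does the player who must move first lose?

2

Positions with no move are L. A position that does have a move is losing for the player to move precisely when every available move leads to a winning position for the opponent. Fill in the labels:
Every edge goes from a vertex to one that appears earlier in the order E, A, D, B, F, C, so processing vertices in that order labels each vertex after all of its successors.
E: no outgoing edge → L
A: no outgoing edge → L
D: can move to E, which is L ⇒ W
B: can move to A, which is L ⇒ W
F: can move to A, which is L ⇒ W
C: can move to A, which is L ⇒ W
The L vertices are A, E; that is 2 in all.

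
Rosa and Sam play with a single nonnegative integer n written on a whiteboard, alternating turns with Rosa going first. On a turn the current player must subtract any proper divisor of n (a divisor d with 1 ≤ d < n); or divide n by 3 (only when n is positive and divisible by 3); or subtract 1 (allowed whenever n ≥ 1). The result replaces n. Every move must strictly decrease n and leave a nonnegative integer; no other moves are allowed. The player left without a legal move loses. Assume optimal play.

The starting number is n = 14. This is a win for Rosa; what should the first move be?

Classify positions by backward induction: terminal positions (no move available) are L. From any other position, the mover wins iff some move reaches an L.
n=0: no move → L
n=1: reaches L-position 0 → W
n=2: only reaches 1(W), which is W → L
n=3: reaches L-position 2 → W
n=4: reaches L-position 2 → W
n=5: only reaches 4(W), which is W → L
n=6: reaches L-position 2 → W
n=7: only reaches 6(W), which is W → L
n=8: reaches L-position 7 → W
n=9: only reaches 3(W), 6(W), 8(W), all W → L
n=10: reaches L-position 5 → W
n=11: only reaches 10(W), which is W → L
n=12: reaches L-position 9 → W
n=13: only reaches 12(W), which is W → L
n=14: reaches L-position 7 → W
From 14, the L positions reachable in one move are: 7, 13. Any move reaching one of these is winning.

Move to 7.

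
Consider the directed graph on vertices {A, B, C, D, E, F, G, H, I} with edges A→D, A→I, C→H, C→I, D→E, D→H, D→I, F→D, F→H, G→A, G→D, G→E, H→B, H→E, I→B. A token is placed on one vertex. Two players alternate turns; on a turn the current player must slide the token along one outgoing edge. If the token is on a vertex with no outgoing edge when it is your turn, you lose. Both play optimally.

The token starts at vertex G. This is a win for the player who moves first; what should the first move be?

Move to A.

Positions with no move are L. A position that does have a move is losing for the player to move precisely when every available move leads to a winning position for the opponent. Fill in the labels:
Every edge goes from a vertex to one that appears earlier in the order B, E, I, H, D, A, G, C, F, so processing vertices in that order labels each vertex after all of its successors.
B: no outgoing edge → L
E: no outgoing edge → L
I: can move to B, which is L ⇒ W
H: can move to E, which is L ⇒ W
D: can move to E, which is L ⇒ W
A: moves to D(W), I(W); every one is W ⇒ L
G: can move to A, which is L ⇒ W
C: moves to H(W), I(W); every one is W ⇒ L
F: moves to D(W), H(W); every one is W ⇒ L
From G, the L positions reachable in one move are: A, E. Any move reaching one of these is winning.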